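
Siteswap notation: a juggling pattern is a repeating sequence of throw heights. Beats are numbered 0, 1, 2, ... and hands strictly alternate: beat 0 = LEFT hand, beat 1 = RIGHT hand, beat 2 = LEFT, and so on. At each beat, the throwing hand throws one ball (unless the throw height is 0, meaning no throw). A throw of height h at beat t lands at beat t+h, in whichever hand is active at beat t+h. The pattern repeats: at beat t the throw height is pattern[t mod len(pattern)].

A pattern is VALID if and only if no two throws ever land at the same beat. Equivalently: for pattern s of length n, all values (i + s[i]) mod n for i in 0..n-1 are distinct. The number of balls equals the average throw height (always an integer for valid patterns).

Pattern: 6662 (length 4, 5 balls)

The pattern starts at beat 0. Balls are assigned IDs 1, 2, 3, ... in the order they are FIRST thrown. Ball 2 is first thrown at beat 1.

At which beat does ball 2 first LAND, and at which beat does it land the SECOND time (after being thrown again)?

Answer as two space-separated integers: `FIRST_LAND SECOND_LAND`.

Beat 0 (L): throw ball1 h=6 -> lands@6:L; in-air after throw: [b1@6:L]
Beat 1 (R): throw ball2 h=6 -> lands@7:R; in-air after throw: [b1@6:L b2@7:R]
Beat 2 (L): throw ball3 h=6 -> lands@8:L; in-air after throw: [b1@6:L b2@7:R b3@8:L]
Beat 3 (R): throw ball4 h=2 -> lands@5:R; in-air after throw: [b4@5:R b1@6:L b2@7:R b3@8:L]
Beat 4 (L): throw ball5 h=6 -> lands@10:L; in-air after throw: [b4@5:R b1@6:L b2@7:R b3@8:L b5@10:L]
Beat 5 (R): throw ball4 h=6 -> lands@11:R; in-air after throw: [b1@6:L b2@7:R b3@8:L b5@10:L b4@11:R]
Beat 6 (L): throw ball1 h=6 -> lands@12:L; in-air after throw: [b2@7:R b3@8:L b5@10:L b4@11:R b1@12:L]
Beat 7 (R): throw ball2 h=2 -> lands@9:R; in-air after throw: [b3@8:L b2@9:R b5@10:L b4@11:R b1@12:L]
Beat 8 (L): throw ball3 h=6 -> lands@14:L; in-air after throw: [b2@9:R b5@10:L b4@11:R b1@12:L b3@14:L]
Beat 9 (R): throw ball2 h=6 -> lands@15:R; in-air after throw: [b5@10:L b4@11:R b1@12:L b3@14:L b2@15:R]
Ball 2: thrown@1 h=6 -> first land @7; rethrown@7 h=2 -> second land @9

Answer: 7 9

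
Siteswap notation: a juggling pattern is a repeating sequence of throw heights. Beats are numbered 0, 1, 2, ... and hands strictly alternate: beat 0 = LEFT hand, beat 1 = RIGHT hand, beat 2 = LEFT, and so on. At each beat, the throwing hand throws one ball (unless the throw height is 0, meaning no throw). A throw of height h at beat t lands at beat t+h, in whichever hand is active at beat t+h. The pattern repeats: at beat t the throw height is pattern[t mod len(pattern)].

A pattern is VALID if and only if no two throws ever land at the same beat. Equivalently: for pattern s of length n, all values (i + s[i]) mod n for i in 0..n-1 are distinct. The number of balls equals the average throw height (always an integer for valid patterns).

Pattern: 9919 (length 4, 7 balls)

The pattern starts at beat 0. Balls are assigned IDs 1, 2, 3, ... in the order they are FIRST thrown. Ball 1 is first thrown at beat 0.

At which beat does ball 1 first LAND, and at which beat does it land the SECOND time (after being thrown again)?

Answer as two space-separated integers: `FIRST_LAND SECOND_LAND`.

Beat 0 (L): throw ball1 h=9 -> lands@9:R; in-air after throw: [b1@9:R]
Beat 1 (R): throw ball2 h=9 -> lands@10:L; in-air after throw: [b1@9:R b2@10:L]
Beat 2 (L): throw ball3 h=1 -> lands@3:R; in-air after throw: [b3@3:R b1@9:R b2@10:L]
Beat 3 (R): throw ball3 h=9 -> lands@12:L; in-air after throw: [b1@9:R b2@10:L b3@12:L]
Beat 4 (L): throw ball4 h=9 -> lands@13:R; in-air after throw: [b1@9:R b2@10:L b3@12:L b4@13:R]
Beat 5 (R): throw ball5 h=9 -> lands@14:L; in-air after throw: [b1@9:R b2@10:L b3@12:L b4@13:R b5@14:L]
Beat 6 (L): throw ball6 h=1 -> lands@7:R; in-air after throw: [b6@7:R b1@9:R b2@10:L b3@12:L b4@13:R b5@14:L]
Beat 7 (R): throw ball6 h=9 -> lands@16:L; in-air after throw: [b1@9:R b2@10:L b3@12:L b4@13:R b5@14:L b6@16:L]
Beat 8 (L): throw ball7 h=9 -> lands@17:R; in-air after throw: [b1@9:R b2@10:L b3@12:L b4@13:R b5@14:L b6@16:L b7@17:R]
Beat 9 (R): throw ball1 h=9 -> lands@18:L; in-air after throw: [b2@10:L b3@12:L b4@13:R b5@14:L b6@16:L b7@17:R b1@18:L]
Beat 10 (L): throw ball2 h=1 -> lands@11:R; in-air after throw: [b2@11:R b3@12:L b4@13:R b5@14:L b6@16:L b7@17:R b1@18:L]
Beat 11 (R): throw ball2 h=9 -> lands@20:L; in-air after throw: [b3@12:L b4@13:R b5@14:L b6@16:L b7@17:R b1@18:L b2@20:L]
Beat 12 (L): throw ball3 h=9 -> lands@21:R; in-air after throw: [b4@13:R b5@14:L b6@16:L b7@17:R b1@18:L b2@20:L b3@21:R]
Beat 13 (R): throw ball4 h=9 -> lands@22:L; in-air after throw: [b5@14:L b6@16:L b7@17:R b1@18:L b2@20:L b3@21:R b4@22:L]
Beat 14 (L): throw ball5 h=1 -> lands@15:R; in-air after throw: [b5@15:R b6@16:L b7@17:R b1@18:L b2@20:L b3@21:R b4@22:L]
Ball 1: thrown@0 h=9 -> first land @9; rethrown@9 h=9 -> second land @18

Answer: 9 18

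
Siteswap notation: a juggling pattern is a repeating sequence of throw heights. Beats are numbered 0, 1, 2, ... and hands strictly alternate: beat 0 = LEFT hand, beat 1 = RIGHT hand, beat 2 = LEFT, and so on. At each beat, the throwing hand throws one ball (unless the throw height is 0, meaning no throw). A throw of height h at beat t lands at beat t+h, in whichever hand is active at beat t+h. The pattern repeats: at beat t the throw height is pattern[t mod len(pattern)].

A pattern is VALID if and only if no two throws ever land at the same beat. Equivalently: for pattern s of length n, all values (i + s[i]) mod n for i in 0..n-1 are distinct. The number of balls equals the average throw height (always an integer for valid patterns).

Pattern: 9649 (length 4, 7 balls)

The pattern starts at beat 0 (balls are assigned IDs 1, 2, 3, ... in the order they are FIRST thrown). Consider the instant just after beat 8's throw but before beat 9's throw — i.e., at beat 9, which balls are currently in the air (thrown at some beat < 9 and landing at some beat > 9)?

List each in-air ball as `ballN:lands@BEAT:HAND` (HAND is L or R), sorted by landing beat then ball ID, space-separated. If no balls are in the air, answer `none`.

Beat 0 (L): throw ball1 h=9 -> lands@9:R; in-air after throw: [b1@9:R]
Beat 1 (R): throw ball2 h=6 -> lands@7:R; in-air after throw: [b2@7:R b1@9:R]
Beat 2 (L): throw ball3 h=4 -> lands@6:L; in-air after throw: [b3@6:L b2@7:R b1@9:R]
Beat 3 (R): throw ball4 h=9 -> lands@12:L; in-air after throw: [b3@6:L b2@7:R b1@9:R b4@12:L]
Beat 4 (L): throw ball5 h=9 -> lands@13:R; in-air after throw: [b3@6:L b2@7:R b1@9:R b4@12:L b5@13:R]
Beat 5 (R): throw ball6 h=6 -> lands@11:R; in-air after throw: [b3@6:L b2@7:R b1@9:R b6@11:R b4@12:L b5@13:R]
Beat 6 (L): throw ball3 h=4 -> lands@10:L; in-air after throw: [b2@7:R b1@9:R b3@10:L b6@11:R b4@12:L b5@13:R]
Beat 7 (R): throw ball2 h=9 -> lands@16:L; in-air after throw: [b1@9:R b3@10:L b6@11:R b4@12:L b5@13:R b2@16:L]
Beat 8 (L): throw ball7 h=9 -> lands@17:R; in-air after throw: [b1@9:R b3@10:L b6@11:R b4@12:L b5@13:R b2@16:L b7@17:R]
Beat 9 (R): throw ball1 h=6 -> lands@15:R; in-air after throw: [b3@10:L b6@11:R b4@12:L b5@13:R b1@15:R b2@16:L b7@17:R]

Answer: ball3:lands@10:L ball6:lands@11:R ball4:lands@12:L ball5:lands@13:R ball2:lands@16:L ball7:lands@17:R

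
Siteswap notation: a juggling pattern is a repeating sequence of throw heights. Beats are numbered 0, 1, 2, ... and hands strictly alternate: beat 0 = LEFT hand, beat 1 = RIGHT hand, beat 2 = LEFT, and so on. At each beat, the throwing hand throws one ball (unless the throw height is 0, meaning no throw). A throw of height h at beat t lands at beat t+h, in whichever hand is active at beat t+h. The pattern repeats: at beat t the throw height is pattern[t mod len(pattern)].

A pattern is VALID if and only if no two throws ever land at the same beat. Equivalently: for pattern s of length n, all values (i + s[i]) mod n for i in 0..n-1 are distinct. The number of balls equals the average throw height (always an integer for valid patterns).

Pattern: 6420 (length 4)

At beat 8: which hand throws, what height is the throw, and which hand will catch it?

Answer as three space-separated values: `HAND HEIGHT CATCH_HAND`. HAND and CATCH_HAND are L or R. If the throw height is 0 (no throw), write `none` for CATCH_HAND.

Beat 8: 8 mod 2 = 0, so hand = L
Throw height = pattern[8 mod 4] = pattern[0] = 6
Lands at beat 8+6=14, 14 mod 2 = 0, so catch hand = L

Answer: L 6 L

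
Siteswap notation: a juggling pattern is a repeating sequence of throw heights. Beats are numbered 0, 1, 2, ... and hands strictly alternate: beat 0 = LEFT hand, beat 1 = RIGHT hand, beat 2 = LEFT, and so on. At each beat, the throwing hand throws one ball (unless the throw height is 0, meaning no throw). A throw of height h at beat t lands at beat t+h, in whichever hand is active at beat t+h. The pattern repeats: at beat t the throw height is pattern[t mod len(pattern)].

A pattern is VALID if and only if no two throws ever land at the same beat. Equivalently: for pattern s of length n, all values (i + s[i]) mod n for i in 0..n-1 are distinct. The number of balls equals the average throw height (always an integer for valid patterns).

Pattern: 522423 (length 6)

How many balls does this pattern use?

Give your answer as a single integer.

Answer: 3

Derivation:
Pattern = [5, 2, 2, 4, 2, 3], length n = 6
  position 0: throw height = 5, running sum = 5
  position 1: throw height = 2, running sum = 7
  position 2: throw height = 2, running sum = 9
  position 3: throw height = 4, running sum = 13
  position 4: throw height = 2, running sum = 15
  position 5: throw height = 3, running sum = 18
Total sum = 18; balls = sum / n = 18 / 6 = 3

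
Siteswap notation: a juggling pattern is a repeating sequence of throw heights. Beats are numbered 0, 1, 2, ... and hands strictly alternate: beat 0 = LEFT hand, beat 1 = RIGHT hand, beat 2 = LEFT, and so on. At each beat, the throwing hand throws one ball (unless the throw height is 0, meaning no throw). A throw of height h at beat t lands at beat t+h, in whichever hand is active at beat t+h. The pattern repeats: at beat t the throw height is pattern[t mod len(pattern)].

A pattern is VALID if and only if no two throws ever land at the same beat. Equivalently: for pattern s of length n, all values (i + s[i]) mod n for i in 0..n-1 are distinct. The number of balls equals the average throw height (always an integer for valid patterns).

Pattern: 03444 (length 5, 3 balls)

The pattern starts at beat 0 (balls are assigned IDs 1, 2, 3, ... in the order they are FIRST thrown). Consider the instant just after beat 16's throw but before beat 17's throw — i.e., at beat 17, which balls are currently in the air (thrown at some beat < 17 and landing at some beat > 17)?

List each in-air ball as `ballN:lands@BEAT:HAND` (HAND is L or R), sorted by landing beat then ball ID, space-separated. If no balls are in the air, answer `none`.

Beat 1 (R): throw ball1 h=3 -> lands@4:L; in-air after throw: [b1@4:L]
Beat 2 (L): throw ball2 h=4 -> lands@6:L; in-air after throw: [b1@4:L b2@6:L]
Beat 3 (R): throw ball3 h=4 -> lands@7:R; in-air after throw: [b1@4:L b2@6:L b3@7:R]
Beat 4 (L): throw ball1 h=4 -> lands@8:L; in-air after throw: [b2@6:L b3@7:R b1@8:L]
Beat 6 (L): throw ball2 h=3 -> lands@9:R; in-air after throw: [b3@7:R b1@8:L b2@9:R]
Beat 7 (R): throw ball3 h=4 -> lands@11:R; in-air after throw: [b1@8:L b2@9:R b3@11:R]
Beat 8 (L): throw ball1 h=4 -> lands@12:L; in-air after throw: [b2@9:R b3@11:R b1@12:L]
Beat 9 (R): throw ball2 h=4 -> lands@13:R; in-air after throw: [b3@11:R b1@12:L b2@13:R]
Beat 11 (R): throw ball3 h=3 -> lands@14:L; in-air after throw: [b1@12:L b2@13:R b3@14:L]
Beat 12 (L): throw ball1 h=4 -> lands@16:L; in-air after throw: [b2@13:R b3@14:L b1@16:L]
Beat 13 (R): throw ball2 h=4 -> lands@17:R; in-air after throw: [b3@14:L b1@16:L b2@17:R]
Beat 14 (L): throw ball3 h=4 -> lands@18:L; in-air after throw: [b1@16:L b2@17:R b3@18:L]
Beat 16 (L): throw ball1 h=3 -> lands@19:R; in-air after throw: [b2@17:R b3@18:L b1@19:R]
Beat 17 (R): throw ball2 h=4 -> lands@21:R; in-air after throw: [b3@18:L b1@19:R b2@21:R]

Answer: ball3:lands@18:L ball1:lands@19:R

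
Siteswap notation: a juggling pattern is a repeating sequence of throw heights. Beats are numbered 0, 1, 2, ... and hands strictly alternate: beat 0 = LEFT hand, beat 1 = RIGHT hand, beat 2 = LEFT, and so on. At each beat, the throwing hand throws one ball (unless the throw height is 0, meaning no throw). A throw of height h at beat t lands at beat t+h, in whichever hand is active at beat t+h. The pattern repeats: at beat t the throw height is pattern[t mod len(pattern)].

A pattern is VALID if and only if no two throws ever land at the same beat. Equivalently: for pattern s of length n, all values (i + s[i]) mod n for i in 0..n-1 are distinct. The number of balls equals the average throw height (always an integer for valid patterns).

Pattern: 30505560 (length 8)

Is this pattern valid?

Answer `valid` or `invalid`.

Answer: invalid

Derivation:
i=0: (i + s[i]) mod n = (0 + 3) mod 8 = 3
i=1: (i + s[i]) mod n = (1 + 0) mod 8 = 1
i=2: (i + s[i]) mod n = (2 + 5) mod 8 = 7
i=3: (i + s[i]) mod n = (3 + 0) mod 8 = 3
i=4: (i + s[i]) mod n = (4 + 5) mod 8 = 1
i=5: (i + s[i]) mod n = (5 + 5) mod 8 = 2
i=6: (i + s[i]) mod n = (6 + 6) mod 8 = 4
i=7: (i + s[i]) mod n = (7 + 0) mod 8 = 7
Residues: [3, 1, 7, 3, 1, 2, 4, 7], distinct: False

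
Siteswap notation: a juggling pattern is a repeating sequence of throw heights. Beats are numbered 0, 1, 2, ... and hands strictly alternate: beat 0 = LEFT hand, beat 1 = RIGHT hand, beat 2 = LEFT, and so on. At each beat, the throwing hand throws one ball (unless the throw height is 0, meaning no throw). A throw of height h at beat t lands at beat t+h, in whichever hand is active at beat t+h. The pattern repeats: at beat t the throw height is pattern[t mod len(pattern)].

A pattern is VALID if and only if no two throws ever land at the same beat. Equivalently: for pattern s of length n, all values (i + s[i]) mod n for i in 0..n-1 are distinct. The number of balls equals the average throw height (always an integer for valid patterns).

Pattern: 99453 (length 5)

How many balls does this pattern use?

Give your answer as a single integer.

Pattern = [9, 9, 4, 5, 3], length n = 5
  position 0: throw height = 9, running sum = 9
  position 1: throw height = 9, running sum = 18
  position 2: throw height = 4, running sum = 22
  position 3: throw height = 5, running sum = 27
  position 4: throw height = 3, running sum = 30
Total sum = 30; balls = sum / n = 30 / 5 = 6

Answer: 6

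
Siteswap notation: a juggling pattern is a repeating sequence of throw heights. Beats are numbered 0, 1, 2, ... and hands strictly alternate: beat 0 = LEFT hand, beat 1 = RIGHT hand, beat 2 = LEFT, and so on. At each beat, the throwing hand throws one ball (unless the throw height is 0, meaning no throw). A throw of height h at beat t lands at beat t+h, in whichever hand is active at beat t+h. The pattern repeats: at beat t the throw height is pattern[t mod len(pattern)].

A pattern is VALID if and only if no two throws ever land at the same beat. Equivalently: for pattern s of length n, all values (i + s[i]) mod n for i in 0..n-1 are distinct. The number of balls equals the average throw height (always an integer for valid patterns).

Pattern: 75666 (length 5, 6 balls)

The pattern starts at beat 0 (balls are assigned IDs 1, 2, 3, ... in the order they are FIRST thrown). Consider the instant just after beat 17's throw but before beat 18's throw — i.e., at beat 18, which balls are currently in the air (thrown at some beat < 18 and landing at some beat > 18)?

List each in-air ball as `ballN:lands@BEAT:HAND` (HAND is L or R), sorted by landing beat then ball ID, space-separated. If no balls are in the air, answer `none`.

Answer: ball1:lands@19:R ball3:lands@20:L ball2:lands@21:R ball4:lands@22:L ball5:lands@23:R

Derivation:
Beat 0 (L): throw ball1 h=7 -> lands@7:R; in-air after throw: [b1@7:R]
Beat 1 (R): throw ball2 h=5 -> lands@6:L; in-air after throw: [b2@6:L b1@7:R]
Beat 2 (L): throw ball3 h=6 -> lands@8:L; in-air after throw: [b2@6:L b1@7:R b3@8:L]
Beat 3 (R): throw ball4 h=6 -> lands@9:R; in-air after throw: [b2@6:L b1@7:R b3@8:L b4@9:R]
Beat 4 (L): throw ball5 h=6 -> lands@10:L; in-air after throw: [b2@6:L b1@7:R b3@8:L b4@9:R b5@10:L]
Beat 5 (R): throw ball6 h=7 -> lands@12:L; in-air after throw: [b2@6:L b1@7:R b3@8:L b4@9:R b5@10:L b6@12:L]
Beat 6 (L): throw ball2 h=5 -> lands@11:R; in-air after throw: [b1@7:R b3@8:L b4@9:R b5@10:L b2@11:R b6@12:L]
Beat 7 (R): throw ball1 h=6 -> lands@13:R; in-air after throw: [b3@8:L b4@9:R b5@10:L b2@11:R b6@12:L b1@13:R]
Beat 8 (L): throw ball3 h=6 -> lands@14:L; in-air after throw: [b4@9:R b5@10:L b2@11:R b6@12:L b1@13:R b3@14:L]
Beat 9 (R): throw ball4 h=6 -> lands@15:R; in-air after throw: [b5@10:L b2@11:R b6@12:L b1@13:R b3@14:L b4@15:R]
Beat 10 (L): throw ball5 h=7 -> lands@17:R; in-air after throw: [b2@11:R b6@12:L b1@13:R b3@14:L b4@15:R b5@17:R]
Beat 11 (R): throw ball2 h=5 -> lands@16:L; in-air after throw: [b6@12:L b1@13:R b3@14:L b4@15:R b2@16:L b5@17:R]
Beat 12 (L): throw ball6 h=6 -> lands@18:L; in-air after throw: [b1@13:R b3@14:L b4@15:R b2@16:L b5@17:R b6@18:L]
Beat 13 (R): throw ball1 h=6 -> lands@19:R; in-air after throw: [b3@14:L b4@15:R b2@16:L b5@17:R b6@18:L b1@19:R]
Beat 14 (L): throw ball3 h=6 -> lands@20:L; in-air after throw: [b4@15:R b2@16:L b5@17:R b6@18:L b1@19:R b3@20:L]
Beat 15 (R): throw ball4 h=7 -> lands@22:L; in-air after throw: [b2@16:L b5@17:R b6@18:L b1@19:R b3@20:L b4@22:L]
Beat 16 (L): throw ball2 h=5 -> lands@21:R; in-air after throw: [b5@17:R b6@18:L b1@19:R b3@20:L b2@21:R b4@22:L]
Beat 17 (R): throw ball5 h=6 -> lands@23:R; in-air after throw: [b6@18:L b1@19:R b3@20:L b2@21:R b4@22:L b5@23:R]
Beat 18 (L): throw ball6 h=6 -> lands@24:L; in-air after throw: [b1@19:R b3@20:L b2@21:R b4@22:L b5@23:R b6@24:L]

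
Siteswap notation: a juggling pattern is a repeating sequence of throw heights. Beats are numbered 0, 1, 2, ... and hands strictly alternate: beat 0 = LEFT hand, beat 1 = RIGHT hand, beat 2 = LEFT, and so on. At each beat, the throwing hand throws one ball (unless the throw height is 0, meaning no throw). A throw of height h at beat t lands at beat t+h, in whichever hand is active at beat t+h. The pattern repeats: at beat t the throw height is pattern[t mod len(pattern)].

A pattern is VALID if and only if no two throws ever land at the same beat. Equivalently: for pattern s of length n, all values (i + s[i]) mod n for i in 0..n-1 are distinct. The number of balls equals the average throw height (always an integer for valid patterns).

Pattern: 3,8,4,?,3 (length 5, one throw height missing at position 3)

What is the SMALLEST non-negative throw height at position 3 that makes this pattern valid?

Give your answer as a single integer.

Answer: 2

Derivation:
i=0: (0 + 3) mod 5 = 3
i=1: (1 + 8) mod 5 = 4
i=2: (2 + 4) mod 5 = 1
i=3: s[i]=? (unknown)
i=4: (4 + 3) mod 5 = 2
Known residues: [1, 2, 3, 4]; need a permutation of 0..4, so missing residue r = 0
Need (3 + s) mod 5 = 0; smallest s = (0 - 3) mod 5 = 2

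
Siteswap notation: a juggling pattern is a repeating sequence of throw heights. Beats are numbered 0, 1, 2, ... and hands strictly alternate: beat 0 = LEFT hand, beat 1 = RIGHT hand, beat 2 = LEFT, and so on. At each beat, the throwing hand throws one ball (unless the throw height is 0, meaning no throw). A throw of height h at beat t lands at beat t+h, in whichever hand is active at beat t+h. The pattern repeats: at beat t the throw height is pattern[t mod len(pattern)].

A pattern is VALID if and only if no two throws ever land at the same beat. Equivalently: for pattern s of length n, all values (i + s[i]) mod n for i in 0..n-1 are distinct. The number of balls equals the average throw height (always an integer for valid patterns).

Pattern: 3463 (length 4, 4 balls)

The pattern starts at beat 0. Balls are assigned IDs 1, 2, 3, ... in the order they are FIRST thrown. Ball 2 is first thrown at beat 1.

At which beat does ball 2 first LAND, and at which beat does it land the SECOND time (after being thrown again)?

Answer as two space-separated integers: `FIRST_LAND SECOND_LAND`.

Beat 0 (L): throw ball1 h=3 -> lands@3:R; in-air after throw: [b1@3:R]
Beat 1 (R): throw ball2 h=4 -> lands@5:R; in-air after throw: [b1@3:R b2@5:R]
Beat 2 (L): throw ball3 h=6 -> lands@8:L; in-air after throw: [b1@3:R b2@5:R b3@8:L]
Beat 3 (R): throw ball1 h=3 -> lands@6:L; in-air after throw: [b2@5:R b1@6:L b3@8:L]
Beat 4 (L): throw ball4 h=3 -> lands@7:R; in-air after throw: [b2@5:R b1@6:L b4@7:R b3@8:L]
Beat 5 (R): throw ball2 h=4 -> lands@9:R; in-air after throw: [b1@6:L b4@7:R b3@8:L b2@9:R]
Beat 6 (L): throw ball1 h=6 -> lands@12:L; in-air after throw: [b4@7:R b3@8:L b2@9:R b1@12:L]
Beat 7 (R): throw ball4 h=3 -> lands@10:L; in-air after throw: [b3@8:L b2@9:R b4@10:L b1@12:L]
Beat 8 (L): throw ball3 h=3 -> lands@11:R; in-air after throw: [b2@9:R b4@10:L b3@11:R b1@12:L]
Beat 9 (R): throw ball2 h=4 -> lands@13:R; in-air after throw: [b4@10:L b3@11:R b1@12:L b2@13:R]
Ball 2: thrown@1 h=4 -> first land @5; rethrown@5 h=4 -> second land @9

Answer: 5 9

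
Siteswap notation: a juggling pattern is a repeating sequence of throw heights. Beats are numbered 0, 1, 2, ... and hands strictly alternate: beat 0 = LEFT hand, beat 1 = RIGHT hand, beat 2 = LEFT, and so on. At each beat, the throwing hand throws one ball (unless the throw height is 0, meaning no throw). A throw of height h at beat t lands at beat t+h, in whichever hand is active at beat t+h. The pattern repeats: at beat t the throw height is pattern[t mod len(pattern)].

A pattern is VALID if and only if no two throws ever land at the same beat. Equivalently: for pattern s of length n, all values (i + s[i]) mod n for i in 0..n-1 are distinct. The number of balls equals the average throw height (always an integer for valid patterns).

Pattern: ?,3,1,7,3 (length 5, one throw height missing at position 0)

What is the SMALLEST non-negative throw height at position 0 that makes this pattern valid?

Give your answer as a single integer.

i=0: s[i]=? (unknown)
i=1: (1 + 3) mod 5 = 4
i=2: (2 + 1) mod 5 = 3
i=3: (3 + 7) mod 5 = 0
i=4: (4 + 3) mod 5 = 2
Known residues: [0, 2, 3, 4]; need a permutation of 0..4, so missing residue r = 1
Need (0 + s) mod 5 = 1; smallest s = (1 - 0) mod 5 = 1

Answer: 1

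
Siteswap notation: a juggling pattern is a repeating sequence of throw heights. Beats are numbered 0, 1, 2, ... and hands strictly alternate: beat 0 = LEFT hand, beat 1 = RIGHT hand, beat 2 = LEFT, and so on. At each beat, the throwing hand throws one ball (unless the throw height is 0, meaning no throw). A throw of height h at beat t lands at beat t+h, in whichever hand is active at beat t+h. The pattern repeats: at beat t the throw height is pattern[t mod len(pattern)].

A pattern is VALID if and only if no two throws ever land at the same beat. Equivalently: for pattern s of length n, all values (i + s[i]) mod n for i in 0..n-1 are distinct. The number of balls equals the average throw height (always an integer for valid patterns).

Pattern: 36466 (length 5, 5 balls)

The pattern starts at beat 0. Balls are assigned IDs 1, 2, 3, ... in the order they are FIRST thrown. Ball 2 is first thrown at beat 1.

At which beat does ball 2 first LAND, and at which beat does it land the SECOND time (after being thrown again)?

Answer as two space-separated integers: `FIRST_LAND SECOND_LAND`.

Beat 0 (L): throw ball1 h=3 -> lands@3:R; in-air after throw: [b1@3:R]
Beat 1 (R): throw ball2 h=6 -> lands@7:R; in-air after throw: [b1@3:R b2@7:R]
Beat 2 (L): throw ball3 h=4 -> lands@6:L; in-air after throw: [b1@3:R b3@6:L b2@7:R]
Beat 3 (R): throw ball1 h=6 -> lands@9:R; in-air after throw: [b3@6:L b2@7:R b1@9:R]
Beat 4 (L): throw ball4 h=6 -> lands@10:L; in-air after throw: [b3@6:L b2@7:R b1@9:R b4@10:L]
Beat 5 (R): throw ball5 h=3 -> lands@8:L; in-air after throw: [b3@6:L b2@7:R b5@8:L b1@9:R b4@10:L]
Beat 6 (L): throw ball3 h=6 -> lands@12:L; in-air after throw: [b2@7:R b5@8:L b1@9:R b4@10:L b3@12:L]
Beat 7 (R): throw ball2 h=4 -> lands@11:R; in-air after throw: [b5@8:L b1@9:R b4@10:L b2@11:R b3@12:L]
Beat 8 (L): throw ball5 h=6 -> lands@14:L; in-air after throw: [b1@9:R b4@10:L b2@11:R b3@12:L b5@14:L]
Beat 9 (R): throw ball1 h=6 -> lands@15:R; in-air after throw: [b4@10:L b2@11:R b3@12:L b5@14:L b1@15:R]
Beat 10 (L): throw ball4 h=3 -> lands@13:R; in-air after throw: [b2@11:R b3@12:L b4@13:R b5@14:L b1@15:R]
Beat 11 (R): throw ball2 h=6 -> lands@17:R; in-air after throw: [b3@12:L b4@13:R b5@14:L b1@15:R b2@17:R]
Ball 2: thrown@1 h=6 -> first land @7; rethrown@7 h=4 -> second land @11

Answer: 7 11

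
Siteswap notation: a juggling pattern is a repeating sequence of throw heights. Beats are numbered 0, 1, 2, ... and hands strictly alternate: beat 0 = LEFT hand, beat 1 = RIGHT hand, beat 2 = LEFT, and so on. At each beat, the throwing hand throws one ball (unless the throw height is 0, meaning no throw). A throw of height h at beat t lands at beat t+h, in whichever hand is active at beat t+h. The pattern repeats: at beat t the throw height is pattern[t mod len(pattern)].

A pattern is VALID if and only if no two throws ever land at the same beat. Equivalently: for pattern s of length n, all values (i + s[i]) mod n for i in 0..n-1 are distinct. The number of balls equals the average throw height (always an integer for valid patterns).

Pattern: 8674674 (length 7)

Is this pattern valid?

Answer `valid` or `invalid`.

i=0: (i + s[i]) mod n = (0 + 8) mod 7 = 1
i=1: (i + s[i]) mod n = (1 + 6) mod 7 = 0
i=2: (i + s[i]) mod n = (2 + 7) mod 7 = 2
i=3: (i + s[i]) mod n = (3 + 4) mod 7 = 0
i=4: (i + s[i]) mod n = (4 + 6) mod 7 = 3
i=5: (i + s[i]) mod n = (5 + 7) mod 7 = 5
i=6: (i + s[i]) mod n = (6 + 4) mod 7 = 3
Residues: [1, 0, 2, 0, 3, 5, 3], distinct: False

Answer: invalid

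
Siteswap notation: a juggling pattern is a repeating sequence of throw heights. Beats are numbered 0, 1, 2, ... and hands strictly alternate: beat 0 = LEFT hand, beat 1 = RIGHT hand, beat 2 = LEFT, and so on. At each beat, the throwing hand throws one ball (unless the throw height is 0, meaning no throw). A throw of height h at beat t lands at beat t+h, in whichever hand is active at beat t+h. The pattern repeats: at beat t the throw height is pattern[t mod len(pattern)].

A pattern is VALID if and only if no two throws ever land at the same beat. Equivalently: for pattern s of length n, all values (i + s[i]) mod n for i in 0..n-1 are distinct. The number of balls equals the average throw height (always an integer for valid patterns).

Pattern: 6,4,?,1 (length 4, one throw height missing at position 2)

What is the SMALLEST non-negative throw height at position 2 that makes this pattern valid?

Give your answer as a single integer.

Answer: 1

Derivation:
i=0: (0 + 6) mod 4 = 2
i=1: (1 + 4) mod 4 = 1
i=2: s[i]=? (unknown)
i=3: (3 + 1) mod 4 = 0
Known residues: [0, 1, 2]; need a permutation of 0..3, so missing residue r = 3
Need (2 + s) mod 4 = 3; smallest s = (3 - 2) mod 4 = 1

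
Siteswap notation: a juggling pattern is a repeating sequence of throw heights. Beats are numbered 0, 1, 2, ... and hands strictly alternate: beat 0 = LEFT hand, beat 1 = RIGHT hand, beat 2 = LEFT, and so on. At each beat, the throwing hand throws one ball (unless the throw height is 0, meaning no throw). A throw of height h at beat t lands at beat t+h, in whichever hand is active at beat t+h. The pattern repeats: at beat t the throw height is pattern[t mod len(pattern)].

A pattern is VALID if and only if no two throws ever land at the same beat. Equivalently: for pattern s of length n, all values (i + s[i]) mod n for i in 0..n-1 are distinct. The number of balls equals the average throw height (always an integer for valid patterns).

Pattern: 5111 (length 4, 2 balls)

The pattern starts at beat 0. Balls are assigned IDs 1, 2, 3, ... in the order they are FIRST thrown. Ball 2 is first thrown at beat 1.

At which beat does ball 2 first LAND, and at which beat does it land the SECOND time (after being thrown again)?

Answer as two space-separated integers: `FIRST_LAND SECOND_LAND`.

Beat 0 (L): throw ball1 h=5 -> lands@5:R; in-air after throw: [b1@5:R]
Beat 1 (R): throw ball2 h=1 -> lands@2:L; in-air after throw: [b2@2:L b1@5:R]
Beat 2 (L): throw ball2 h=1 -> lands@3:R; in-air after throw: [b2@3:R b1@5:R]
Beat 3 (R): throw ball2 h=1 -> lands@4:L; in-air after throw: [b2@4:L b1@5:R]
Ball 2: thrown@1 h=1 -> first land @2; rethrown@2 h=1 -> second land @3

Answer: 2 3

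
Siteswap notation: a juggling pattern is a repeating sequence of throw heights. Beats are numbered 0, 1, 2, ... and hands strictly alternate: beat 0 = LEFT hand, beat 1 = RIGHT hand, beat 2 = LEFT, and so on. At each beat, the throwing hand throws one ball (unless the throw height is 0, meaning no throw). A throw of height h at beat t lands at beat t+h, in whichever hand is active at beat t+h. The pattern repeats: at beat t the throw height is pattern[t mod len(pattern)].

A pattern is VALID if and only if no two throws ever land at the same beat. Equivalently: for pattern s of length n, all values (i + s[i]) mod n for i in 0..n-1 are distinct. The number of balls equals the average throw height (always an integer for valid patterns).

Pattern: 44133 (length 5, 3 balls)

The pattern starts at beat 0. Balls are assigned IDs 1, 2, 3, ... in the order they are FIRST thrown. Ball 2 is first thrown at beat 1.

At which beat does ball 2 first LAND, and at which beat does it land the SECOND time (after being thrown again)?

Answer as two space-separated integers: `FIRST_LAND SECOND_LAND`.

Answer: 5 9

Derivation:
Beat 0 (L): throw ball1 h=4 -> lands@4:L; in-air after throw: [b1@4:L]
Beat 1 (R): throw ball2 h=4 -> lands@5:R; in-air after throw: [b1@4:L b2@5:R]
Beat 2 (L): throw ball3 h=1 -> lands@3:R; in-air after throw: [b3@3:R b1@4:L b2@5:R]
Beat 3 (R): throw ball3 h=3 -> lands@6:L; in-air after throw: [b1@4:L b2@5:R b3@6:L]
Beat 4 (L): throw ball1 h=3 -> lands@7:R; in-air after throw: [b2@5:R b3@6:L b1@7:R]
Beat 5 (R): throw ball2 h=4 -> lands@9:R; in-air after throw: [b3@6:L b1@7:R b2@9:R]
Beat 6 (L): throw ball3 h=4 -> lands@10:L; in-air after throw: [b1@7:R b2@9:R b3@10:L]
Beat 7 (R): throw ball1 h=1 -> lands@8:L; in-air after throw: [b1@8:L b2@9:R b3@10:L]
Beat 8 (L): throw ball1 h=3 -> lands@11:R; in-air after throw: [b2@9:R b3@10:L b1@11:R]
Beat 9 (R): throw ball2 h=3 -> lands@12:L; in-air after throw: [b3@10:L b1@11:R b2@12:L]
Ball 2: thrown@1 h=4 -> first land @5; rethrown@5 h=4 -> second land @9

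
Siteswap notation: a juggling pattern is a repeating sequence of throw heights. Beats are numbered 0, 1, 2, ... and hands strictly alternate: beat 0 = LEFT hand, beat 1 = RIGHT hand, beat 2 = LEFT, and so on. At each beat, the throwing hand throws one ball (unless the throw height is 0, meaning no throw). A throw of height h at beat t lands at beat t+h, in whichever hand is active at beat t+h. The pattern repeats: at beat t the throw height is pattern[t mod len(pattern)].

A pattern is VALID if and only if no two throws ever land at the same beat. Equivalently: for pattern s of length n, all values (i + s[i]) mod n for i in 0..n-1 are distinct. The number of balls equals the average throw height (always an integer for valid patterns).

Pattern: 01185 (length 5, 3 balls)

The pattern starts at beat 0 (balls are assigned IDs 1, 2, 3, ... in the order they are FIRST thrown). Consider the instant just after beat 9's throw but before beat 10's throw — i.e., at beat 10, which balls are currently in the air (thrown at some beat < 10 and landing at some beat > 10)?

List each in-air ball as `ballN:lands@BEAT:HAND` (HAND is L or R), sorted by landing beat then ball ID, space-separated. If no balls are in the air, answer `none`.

Beat 1 (R): throw ball1 h=1 -> lands@2:L; in-air after throw: [b1@2:L]
Beat 2 (L): throw ball1 h=1 -> lands@3:R; in-air after throw: [b1@3:R]
Beat 3 (R): throw ball1 h=8 -> lands@11:R; in-air after throw: [b1@11:R]
Beat 4 (L): throw ball2 h=5 -> lands@9:R; in-air after throw: [b2@9:R b1@11:R]
Beat 6 (L): throw ball3 h=1 -> lands@7:R; in-air after throw: [b3@7:R b2@9:R b1@11:R]
Beat 7 (R): throw ball3 h=1 -> lands@8:L; in-air after throw: [b3@8:L b2@9:R b1@11:R]
Beat 8 (L): throw ball3 h=8 -> lands@16:L; in-air after throw: [b2@9:R b1@11:R b3@16:L]
Beat 9 (R): throw ball2 h=5 -> lands@14:L; in-air after throw: [b1@11:R b2@14:L b3@16:L]

Answer: ball1:lands@11:R ball2:lands@14:L ball3:lands@16:L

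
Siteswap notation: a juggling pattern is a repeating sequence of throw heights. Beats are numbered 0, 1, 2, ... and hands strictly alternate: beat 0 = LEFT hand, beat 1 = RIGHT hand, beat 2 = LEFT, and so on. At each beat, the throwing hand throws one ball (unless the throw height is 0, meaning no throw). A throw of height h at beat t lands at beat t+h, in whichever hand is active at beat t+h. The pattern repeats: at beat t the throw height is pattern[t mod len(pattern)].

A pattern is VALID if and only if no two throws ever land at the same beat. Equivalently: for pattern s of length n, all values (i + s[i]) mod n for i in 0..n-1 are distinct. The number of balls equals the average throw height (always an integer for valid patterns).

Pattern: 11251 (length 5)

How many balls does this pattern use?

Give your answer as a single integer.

Pattern = [1, 1, 2, 5, 1], length n = 5
  position 0: throw height = 1, running sum = 1
  position 1: throw height = 1, running sum = 2
  position 2: throw height = 2, running sum = 4
  position 3: throw height = 5, running sum = 9
  position 4: throw height = 1, running sum = 10
Total sum = 10; balls = sum / n = 10 / 5 = 2

Answer: 2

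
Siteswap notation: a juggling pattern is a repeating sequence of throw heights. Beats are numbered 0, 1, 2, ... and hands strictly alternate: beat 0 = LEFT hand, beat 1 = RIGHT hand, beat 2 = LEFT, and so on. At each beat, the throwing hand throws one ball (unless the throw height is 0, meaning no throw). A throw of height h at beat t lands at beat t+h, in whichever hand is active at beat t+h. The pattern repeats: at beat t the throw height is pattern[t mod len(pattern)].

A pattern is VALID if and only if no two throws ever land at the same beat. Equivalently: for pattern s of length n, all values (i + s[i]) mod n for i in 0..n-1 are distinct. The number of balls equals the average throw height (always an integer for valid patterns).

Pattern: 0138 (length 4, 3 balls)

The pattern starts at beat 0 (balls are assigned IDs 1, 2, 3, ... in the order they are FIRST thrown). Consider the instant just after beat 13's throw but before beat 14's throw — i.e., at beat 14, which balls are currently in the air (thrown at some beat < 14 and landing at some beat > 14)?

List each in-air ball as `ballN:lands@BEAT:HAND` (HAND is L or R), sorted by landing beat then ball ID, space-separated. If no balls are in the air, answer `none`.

Answer: ball3:lands@15:R ball2:lands@19:R

Derivation:
Beat 1 (R): throw ball1 h=1 -> lands@2:L; in-air after throw: [b1@2:L]
Beat 2 (L): throw ball1 h=3 -> lands@5:R; in-air after throw: [b1@5:R]
Beat 3 (R): throw ball2 h=8 -> lands@11:R; in-air after throw: [b1@5:R b2@11:R]
Beat 5 (R): throw ball1 h=1 -> lands@6:L; in-air after throw: [b1@6:L b2@11:R]
Beat 6 (L): throw ball1 h=3 -> lands@9:R; in-air after throw: [b1@9:R b2@11:R]
Beat 7 (R): throw ball3 h=8 -> lands@15:R; in-air after throw: [b1@9:R b2@11:R b3@15:R]
Beat 9 (R): throw ball1 h=1 -> lands@10:L; in-air after throw: [b1@10:L b2@11:R b3@15:R]
Beat 10 (L): throw ball1 h=3 -> lands@13:R; in-air after throw: [b2@11:R b1@13:R b3@15:R]
Beat 11 (R): throw ball2 h=8 -> lands@19:R; in-air after throw: [b1@13:R b3@15:R b2@19:R]
Beat 13 (R): throw ball1 h=1 -> lands@14:L; in-air after throw: [b1@14:L b3@15:R b2@19:R]
Beat 14 (L): throw ball1 h=3 -> lands@17:R; in-air after throw: [b3@15:R b1@17:R b2@19:R]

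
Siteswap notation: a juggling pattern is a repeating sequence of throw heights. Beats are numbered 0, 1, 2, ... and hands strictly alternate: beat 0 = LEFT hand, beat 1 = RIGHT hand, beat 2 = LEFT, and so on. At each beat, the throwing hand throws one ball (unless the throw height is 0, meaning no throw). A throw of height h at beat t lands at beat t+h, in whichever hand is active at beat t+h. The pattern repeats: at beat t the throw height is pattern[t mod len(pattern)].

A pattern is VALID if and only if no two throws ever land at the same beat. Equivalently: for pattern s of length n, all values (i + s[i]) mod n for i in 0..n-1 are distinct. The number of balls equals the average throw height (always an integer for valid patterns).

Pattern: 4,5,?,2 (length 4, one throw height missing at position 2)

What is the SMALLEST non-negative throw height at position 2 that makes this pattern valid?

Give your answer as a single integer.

Answer: 1

Derivation:
i=0: (0 + 4) mod 4 = 0
i=1: (1 + 5) mod 4 = 2
i=2: s[i]=? (unknown)
i=3: (3 + 2) mod 4 = 1
Known residues: [0, 1, 2]; need a permutation of 0..3, so missing residue r = 3
Need (2 + s) mod 4 = 3; smallest s = (3 - 2) mod 4 = 1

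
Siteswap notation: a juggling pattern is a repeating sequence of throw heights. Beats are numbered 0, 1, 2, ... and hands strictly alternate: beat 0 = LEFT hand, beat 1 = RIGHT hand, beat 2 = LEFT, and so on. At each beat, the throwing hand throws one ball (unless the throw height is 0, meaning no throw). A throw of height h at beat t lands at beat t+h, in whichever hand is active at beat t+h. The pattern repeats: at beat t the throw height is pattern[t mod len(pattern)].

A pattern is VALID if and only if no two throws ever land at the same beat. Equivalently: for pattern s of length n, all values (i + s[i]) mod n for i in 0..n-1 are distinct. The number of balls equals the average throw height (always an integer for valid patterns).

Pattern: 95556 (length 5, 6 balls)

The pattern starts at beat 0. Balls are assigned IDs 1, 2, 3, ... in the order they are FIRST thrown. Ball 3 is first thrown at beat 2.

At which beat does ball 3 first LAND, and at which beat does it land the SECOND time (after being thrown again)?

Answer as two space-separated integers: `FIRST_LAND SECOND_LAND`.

Beat 0 (L): throw ball1 h=9 -> lands@9:R; in-air after throw: [b1@9:R]
Beat 1 (R): throw ball2 h=5 -> lands@6:L; in-air after throw: [b2@6:L b1@9:R]
Beat 2 (L): throw ball3 h=5 -> lands@7:R; in-air after throw: [b2@6:L b3@7:R b1@9:R]
Beat 3 (R): throw ball4 h=5 -> lands@8:L; in-air after throw: [b2@6:L b3@7:R b4@8:L b1@9:R]
Beat 4 (L): throw ball5 h=6 -> lands@10:L; in-air after throw: [b2@6:L b3@7:R b4@8:L b1@9:R b5@10:L]
Beat 5 (R): throw ball6 h=9 -> lands@14:L; in-air after throw: [b2@6:L b3@7:R b4@8:L b1@9:R b5@10:L b6@14:L]
Beat 6 (L): throw ball2 h=5 -> lands@11:R; in-air after throw: [b3@7:R b4@8:L b1@9:R b5@10:L b2@11:R b6@14:L]
Beat 7 (R): throw ball3 h=5 -> lands@12:L; in-air after throw: [b4@8:L b1@9:R b5@10:L b2@11:R b3@12:L b6@14:L]
Beat 8 (L): throw ball4 h=5 -> lands@13:R; in-air after throw: [b1@9:R b5@10:L b2@11:R b3@12:L b4@13:R b6@14:L]
Beat 9 (R): throw ball1 h=6 -> lands@15:R; in-air after throw: [b5@10:L b2@11:R b3@12:L b4@13:R b6@14:L b1@15:R]
Beat 10 (L): throw ball5 h=9 -> lands@19:R; in-air after throw: [b2@11:R b3@12:L b4@13:R b6@14:L b1@15:R b5@19:R]
Beat 11 (R): throw ball2 h=5 -> lands@16:L; in-air after throw: [b3@12:L b4@13:R b6@14:L b1@15:R b2@16:L b5@19:R]
Beat 12 (L): throw ball3 h=5 -> lands@17:R; in-air after throw: [b4@13:R b6@14:L b1@15:R b2@16:L b3@17:R b5@19:R]
Ball 3: thrown@2 h=5 -> first land @7; rethrown@7 h=5 -> second land @12

Answer: 7 12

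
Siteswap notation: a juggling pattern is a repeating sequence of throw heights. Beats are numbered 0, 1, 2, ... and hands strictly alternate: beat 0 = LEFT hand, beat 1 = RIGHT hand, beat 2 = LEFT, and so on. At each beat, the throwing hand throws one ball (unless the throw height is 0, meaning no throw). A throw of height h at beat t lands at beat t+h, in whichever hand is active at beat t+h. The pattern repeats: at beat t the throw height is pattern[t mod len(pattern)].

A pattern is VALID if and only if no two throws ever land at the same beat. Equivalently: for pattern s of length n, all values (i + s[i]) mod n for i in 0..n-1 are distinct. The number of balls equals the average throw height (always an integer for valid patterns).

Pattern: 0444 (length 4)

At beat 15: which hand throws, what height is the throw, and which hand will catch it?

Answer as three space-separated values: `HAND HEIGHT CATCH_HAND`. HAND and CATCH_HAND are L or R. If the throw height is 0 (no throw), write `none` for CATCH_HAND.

Beat 15: 15 mod 2 = 1, so hand = R
Throw height = pattern[15 mod 4] = pattern[3] = 4
Lands at beat 15+4=19, 19 mod 2 = 1, so catch hand = R

Answer: R 4 R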